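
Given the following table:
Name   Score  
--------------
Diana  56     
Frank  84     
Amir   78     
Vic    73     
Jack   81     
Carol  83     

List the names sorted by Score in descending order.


Sorting by Score (descending):
  Frank: 84
  Carol: 83
  Jack: 81
  Amir: 78
  Vic: 73
  Diana: 56


ANSWER: Frank, Carol, Jack, Amir, Vic, Diana


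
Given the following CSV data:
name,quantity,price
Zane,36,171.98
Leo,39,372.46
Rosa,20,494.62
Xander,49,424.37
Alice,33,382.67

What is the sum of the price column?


Values in 'price' column:
  Row 1: 171.98
  Row 2: 372.46
  Row 3: 494.62
  Row 4: 424.37
  Row 5: 382.67
Sum = 171.98 + 372.46 + 494.62 + 424.37 + 382.67 = 1846.1

ANSWER: 1846.1


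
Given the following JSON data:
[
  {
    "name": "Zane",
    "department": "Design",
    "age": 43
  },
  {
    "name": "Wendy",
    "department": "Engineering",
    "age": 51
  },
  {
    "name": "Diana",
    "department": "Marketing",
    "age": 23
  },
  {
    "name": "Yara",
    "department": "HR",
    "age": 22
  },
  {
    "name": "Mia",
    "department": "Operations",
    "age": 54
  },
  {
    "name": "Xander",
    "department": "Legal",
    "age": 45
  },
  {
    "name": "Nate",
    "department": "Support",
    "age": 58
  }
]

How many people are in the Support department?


Scanning records for department = Support
  Record 6: Nate
Count: 1

ANSWER: 1


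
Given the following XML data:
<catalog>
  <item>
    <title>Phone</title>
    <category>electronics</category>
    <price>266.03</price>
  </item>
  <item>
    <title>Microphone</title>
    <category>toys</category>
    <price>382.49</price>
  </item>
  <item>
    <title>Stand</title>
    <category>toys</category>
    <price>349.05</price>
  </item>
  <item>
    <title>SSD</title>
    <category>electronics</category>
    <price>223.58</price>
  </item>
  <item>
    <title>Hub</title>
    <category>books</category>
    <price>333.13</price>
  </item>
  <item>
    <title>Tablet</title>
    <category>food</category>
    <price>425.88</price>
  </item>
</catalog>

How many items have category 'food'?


Scanning <item> elements for <category>food</category>:
  Item 6: Tablet -> MATCH
Count: 1

ANSWER: 1


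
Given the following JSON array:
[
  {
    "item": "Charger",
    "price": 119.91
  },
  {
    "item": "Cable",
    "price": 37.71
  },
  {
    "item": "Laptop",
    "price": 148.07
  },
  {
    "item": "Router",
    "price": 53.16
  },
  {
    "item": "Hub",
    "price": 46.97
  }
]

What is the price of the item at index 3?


Array index 3 -> Router
price = 53.16

ANSWER: 53.16


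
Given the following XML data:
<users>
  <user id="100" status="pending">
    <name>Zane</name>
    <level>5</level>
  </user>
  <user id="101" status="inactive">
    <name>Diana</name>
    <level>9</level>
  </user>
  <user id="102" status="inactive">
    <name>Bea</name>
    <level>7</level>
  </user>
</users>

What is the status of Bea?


Finding user with name = Bea
user id="102" status="inactive"

ANSWER: inactive


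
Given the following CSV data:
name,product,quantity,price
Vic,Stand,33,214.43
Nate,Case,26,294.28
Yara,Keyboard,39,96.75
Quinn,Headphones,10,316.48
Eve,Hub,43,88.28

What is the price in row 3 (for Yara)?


Row 3: Yara
Column 'price' = 96.75

ANSWER: 96.75


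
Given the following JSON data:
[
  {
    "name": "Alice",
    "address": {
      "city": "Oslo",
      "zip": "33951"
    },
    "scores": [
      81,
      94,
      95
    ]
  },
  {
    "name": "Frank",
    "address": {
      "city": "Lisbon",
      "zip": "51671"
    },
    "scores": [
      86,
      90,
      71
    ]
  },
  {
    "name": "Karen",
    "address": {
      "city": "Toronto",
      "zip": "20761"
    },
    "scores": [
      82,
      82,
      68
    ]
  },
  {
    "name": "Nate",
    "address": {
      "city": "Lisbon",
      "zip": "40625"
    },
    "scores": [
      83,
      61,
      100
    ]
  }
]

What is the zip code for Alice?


Path: records[0].address.zip
Value: 33951

ANSWER: 33951


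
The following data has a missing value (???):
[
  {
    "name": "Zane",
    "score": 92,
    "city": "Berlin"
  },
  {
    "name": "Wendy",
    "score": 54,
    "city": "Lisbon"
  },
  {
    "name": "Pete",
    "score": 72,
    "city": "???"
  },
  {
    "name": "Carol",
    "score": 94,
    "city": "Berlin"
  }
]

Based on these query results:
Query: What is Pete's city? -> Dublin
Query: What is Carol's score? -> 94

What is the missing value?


The missing value is Pete's city
From query: Pete's city = Dublin

ANSWER: Dublin


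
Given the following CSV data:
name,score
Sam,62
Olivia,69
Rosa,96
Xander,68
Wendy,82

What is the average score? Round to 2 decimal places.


Scores: 62, 69, 96, 68, 82
Sum = 377
Count = 5
Average = 377 / 5 = 75.40

ANSWER: 75.40


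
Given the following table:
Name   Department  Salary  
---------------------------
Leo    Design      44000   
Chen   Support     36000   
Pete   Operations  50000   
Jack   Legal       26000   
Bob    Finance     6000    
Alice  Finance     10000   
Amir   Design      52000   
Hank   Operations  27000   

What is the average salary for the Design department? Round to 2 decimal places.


Design department members:
  Leo: 44000
  Amir: 52000
Sum = 96000
Count = 2
Average = 96000 / 2 = 48000.00

ANSWER: 48000.00


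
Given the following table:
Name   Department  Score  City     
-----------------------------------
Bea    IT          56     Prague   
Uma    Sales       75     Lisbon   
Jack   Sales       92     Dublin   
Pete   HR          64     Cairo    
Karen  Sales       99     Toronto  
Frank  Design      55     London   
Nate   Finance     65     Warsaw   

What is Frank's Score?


Row 6: Frank
Score = 55

ANSWER: 55


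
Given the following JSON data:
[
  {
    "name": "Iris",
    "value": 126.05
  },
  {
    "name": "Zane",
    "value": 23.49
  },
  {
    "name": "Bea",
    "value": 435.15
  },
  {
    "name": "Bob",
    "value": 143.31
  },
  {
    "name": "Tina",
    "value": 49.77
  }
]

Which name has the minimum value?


Comparing values:
  Iris: 126.05
  Zane: 23.49
  Bea: 435.15
  Bob: 143.31
  Tina: 49.77
Minimum: Zane (23.49)

ANSWER: Zane


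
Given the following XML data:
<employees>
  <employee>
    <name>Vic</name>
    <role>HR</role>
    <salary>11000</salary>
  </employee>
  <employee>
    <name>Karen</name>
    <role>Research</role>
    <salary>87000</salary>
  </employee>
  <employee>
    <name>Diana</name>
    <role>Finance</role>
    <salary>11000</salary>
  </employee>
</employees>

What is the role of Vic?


Searching for <employee> with <name>Vic</name>
Found at position 1
<role>HR</role>

ANSWER: HR


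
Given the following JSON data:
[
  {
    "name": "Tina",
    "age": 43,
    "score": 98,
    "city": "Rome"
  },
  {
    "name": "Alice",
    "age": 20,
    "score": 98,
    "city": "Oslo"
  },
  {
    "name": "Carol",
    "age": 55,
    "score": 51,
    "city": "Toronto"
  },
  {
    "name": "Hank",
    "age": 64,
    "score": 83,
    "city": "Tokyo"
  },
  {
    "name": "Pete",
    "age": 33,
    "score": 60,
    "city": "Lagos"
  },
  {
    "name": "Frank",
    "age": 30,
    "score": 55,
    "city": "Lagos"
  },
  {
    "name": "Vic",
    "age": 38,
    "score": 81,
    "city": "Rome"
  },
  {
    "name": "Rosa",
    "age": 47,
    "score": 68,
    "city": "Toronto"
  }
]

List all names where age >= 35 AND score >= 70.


Checking both conditions:
  Tina (age=43, score=98) -> YES
  Alice (age=20, score=98) -> no
  Carol (age=55, score=51) -> no
  Hank (age=64, score=83) -> YES
  Pete (age=33, score=60) -> no
  Frank (age=30, score=55) -> no
  Vic (age=38, score=81) -> YES
  Rosa (age=47, score=68) -> no


ANSWER: Tina, Hank, Vic


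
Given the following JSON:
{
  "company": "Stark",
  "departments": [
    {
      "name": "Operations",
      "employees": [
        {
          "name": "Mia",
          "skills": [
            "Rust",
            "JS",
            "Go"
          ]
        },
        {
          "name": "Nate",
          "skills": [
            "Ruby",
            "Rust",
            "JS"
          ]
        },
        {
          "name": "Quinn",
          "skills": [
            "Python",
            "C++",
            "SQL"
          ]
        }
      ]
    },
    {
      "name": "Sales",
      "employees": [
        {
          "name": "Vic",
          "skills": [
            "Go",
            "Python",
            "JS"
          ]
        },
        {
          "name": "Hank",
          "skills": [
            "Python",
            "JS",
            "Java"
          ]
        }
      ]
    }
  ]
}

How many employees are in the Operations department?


Path: departments[0].employees
Count: 3

ANSWER: 3


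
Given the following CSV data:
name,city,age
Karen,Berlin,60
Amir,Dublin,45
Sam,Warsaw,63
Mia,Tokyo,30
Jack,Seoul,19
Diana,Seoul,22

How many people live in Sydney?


Scanning city column for 'Sydney':
Total matches: 0

ANSWER: 0


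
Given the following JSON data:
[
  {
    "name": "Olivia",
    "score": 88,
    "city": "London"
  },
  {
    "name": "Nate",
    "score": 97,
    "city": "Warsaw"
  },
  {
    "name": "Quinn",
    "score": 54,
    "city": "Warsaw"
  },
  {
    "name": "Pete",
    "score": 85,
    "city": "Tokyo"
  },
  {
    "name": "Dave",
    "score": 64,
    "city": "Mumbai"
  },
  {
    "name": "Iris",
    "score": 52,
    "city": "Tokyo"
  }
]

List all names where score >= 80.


Filtering records where score >= 80:
  Olivia (score=88) -> YES
  Nate (score=97) -> YES
  Quinn (score=54) -> no
  Pete (score=85) -> YES
  Dave (score=64) -> no
  Iris (score=52) -> no


ANSWER: Olivia, Nate, Pete


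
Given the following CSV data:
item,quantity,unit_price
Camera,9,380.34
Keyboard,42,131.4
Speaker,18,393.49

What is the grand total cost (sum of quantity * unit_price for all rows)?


Computing row totals:
  Camera: 9 * 380.34 = 3423.06
  Keyboard: 42 * 131.4 = 5518.8
  Speaker: 18 * 393.49 = 7082.82
Grand total = 3423.06 + 5518.8 + 7082.82 = 16024.68

ANSWER: 16024.68


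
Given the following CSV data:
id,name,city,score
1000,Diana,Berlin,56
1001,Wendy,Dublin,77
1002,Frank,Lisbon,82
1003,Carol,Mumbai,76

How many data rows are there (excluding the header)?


Counting rows (excluding header):
Header: id,name,city,score
Data rows: 4

ANSWER: 4


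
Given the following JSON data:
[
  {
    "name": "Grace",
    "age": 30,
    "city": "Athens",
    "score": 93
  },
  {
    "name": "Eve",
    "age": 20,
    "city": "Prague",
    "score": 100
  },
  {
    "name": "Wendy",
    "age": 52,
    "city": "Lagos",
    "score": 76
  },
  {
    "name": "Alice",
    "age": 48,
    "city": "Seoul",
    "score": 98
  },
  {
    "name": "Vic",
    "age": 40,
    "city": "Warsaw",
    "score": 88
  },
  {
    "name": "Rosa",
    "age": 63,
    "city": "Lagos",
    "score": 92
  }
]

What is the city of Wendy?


Looking up record where name = Wendy
Record index: 2
Field 'city' = Lagos

ANSWER: Lagos


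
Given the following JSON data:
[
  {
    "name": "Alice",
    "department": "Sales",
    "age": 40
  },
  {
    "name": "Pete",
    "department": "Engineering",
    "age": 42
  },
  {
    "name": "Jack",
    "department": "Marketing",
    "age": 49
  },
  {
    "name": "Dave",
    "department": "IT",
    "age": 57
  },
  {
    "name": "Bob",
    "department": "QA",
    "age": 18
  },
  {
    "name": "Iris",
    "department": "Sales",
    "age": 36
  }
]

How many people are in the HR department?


Scanning records for department = HR
  No matches found
Count: 0

ANSWER: 0


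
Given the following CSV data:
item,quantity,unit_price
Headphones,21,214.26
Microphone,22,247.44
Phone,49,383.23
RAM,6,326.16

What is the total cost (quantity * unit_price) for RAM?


Row: RAM
quantity = 6
unit_price = 326.16
total = 6 * 326.16 = 1956.96

ANSWER: 1956.96


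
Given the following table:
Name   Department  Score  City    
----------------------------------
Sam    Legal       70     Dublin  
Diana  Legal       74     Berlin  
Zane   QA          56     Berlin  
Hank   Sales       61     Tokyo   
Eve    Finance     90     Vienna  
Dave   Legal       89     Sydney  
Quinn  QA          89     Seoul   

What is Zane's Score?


Row 3: Zane
Score = 56

ANSWER: 56


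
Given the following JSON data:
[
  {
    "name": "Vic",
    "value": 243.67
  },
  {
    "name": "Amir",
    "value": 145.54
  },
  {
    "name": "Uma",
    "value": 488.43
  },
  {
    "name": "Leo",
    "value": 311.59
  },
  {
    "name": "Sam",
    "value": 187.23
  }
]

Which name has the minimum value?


Comparing values:
  Vic: 243.67
  Amir: 145.54
  Uma: 488.43
  Leo: 311.59
  Sam: 187.23
Minimum: Amir (145.54)

ANSWER: Amir


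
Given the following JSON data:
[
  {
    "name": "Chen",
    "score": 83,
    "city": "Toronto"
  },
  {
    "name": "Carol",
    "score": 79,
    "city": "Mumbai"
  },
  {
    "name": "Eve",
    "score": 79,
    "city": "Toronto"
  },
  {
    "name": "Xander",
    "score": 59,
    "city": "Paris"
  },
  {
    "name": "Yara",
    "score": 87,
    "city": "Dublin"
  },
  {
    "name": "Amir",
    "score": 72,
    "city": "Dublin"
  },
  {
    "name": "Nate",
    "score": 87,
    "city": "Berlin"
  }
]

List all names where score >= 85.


Filtering records where score >= 85:
  Chen (score=83) -> no
  Carol (score=79) -> no
  Eve (score=79) -> no
  Xander (score=59) -> no
  Yara (score=87) -> YES
  Amir (score=72) -> no
  Nate (score=87) -> YES


ANSWER: Yara, Nate


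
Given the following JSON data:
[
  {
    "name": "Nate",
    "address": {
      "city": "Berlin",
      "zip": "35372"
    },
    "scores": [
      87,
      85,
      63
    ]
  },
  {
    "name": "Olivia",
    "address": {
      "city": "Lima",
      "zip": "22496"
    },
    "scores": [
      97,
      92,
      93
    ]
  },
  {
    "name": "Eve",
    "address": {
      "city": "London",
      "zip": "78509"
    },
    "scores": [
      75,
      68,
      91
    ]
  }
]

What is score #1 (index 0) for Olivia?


Path: records[1].scores[0]
Value: 97

ANSWER: 97


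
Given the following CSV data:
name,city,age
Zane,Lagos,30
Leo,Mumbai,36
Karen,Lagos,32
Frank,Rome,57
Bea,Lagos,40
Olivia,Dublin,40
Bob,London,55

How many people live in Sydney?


Scanning city column for 'Sydney':
Total matches: 0

ANSWER: 0


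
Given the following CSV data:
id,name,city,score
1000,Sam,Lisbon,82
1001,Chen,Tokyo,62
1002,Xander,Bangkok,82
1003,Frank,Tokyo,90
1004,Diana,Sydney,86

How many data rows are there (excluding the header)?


Counting rows (excluding header):
Header: id,name,city,score
Data rows: 5

ANSWER: 5


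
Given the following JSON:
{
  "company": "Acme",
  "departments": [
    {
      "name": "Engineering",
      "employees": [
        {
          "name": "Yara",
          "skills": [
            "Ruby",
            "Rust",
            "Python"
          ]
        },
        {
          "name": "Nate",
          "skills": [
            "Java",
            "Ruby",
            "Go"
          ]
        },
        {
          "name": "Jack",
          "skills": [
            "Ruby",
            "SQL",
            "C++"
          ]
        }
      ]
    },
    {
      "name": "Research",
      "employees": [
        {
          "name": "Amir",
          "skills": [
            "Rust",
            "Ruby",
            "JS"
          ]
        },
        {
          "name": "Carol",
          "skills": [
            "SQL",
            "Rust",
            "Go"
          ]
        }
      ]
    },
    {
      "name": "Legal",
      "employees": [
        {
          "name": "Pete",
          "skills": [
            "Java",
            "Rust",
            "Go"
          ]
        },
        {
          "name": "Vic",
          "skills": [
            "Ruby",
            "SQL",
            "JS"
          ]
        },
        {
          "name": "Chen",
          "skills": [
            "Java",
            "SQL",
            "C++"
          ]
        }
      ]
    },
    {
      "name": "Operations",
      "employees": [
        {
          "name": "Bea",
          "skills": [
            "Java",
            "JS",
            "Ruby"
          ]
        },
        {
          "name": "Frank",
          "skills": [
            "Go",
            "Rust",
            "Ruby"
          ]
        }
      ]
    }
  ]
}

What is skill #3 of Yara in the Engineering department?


Path: departments[0].employees[0].skills[2]
Value: Python

ANSWER: Python


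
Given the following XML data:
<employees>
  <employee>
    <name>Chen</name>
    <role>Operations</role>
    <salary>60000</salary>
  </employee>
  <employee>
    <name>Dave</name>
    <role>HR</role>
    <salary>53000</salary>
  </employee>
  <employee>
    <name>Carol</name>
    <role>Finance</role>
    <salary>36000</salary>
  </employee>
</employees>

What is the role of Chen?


Searching for <employee> with <name>Chen</name>
Found at position 1
<role>Operations</role>

ANSWER: Operations


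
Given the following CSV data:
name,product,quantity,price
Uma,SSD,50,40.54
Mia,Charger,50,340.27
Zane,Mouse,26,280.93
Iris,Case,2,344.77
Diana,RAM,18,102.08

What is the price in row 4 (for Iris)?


Row 4: Iris
Column 'price' = 344.77

ANSWER: 344.77


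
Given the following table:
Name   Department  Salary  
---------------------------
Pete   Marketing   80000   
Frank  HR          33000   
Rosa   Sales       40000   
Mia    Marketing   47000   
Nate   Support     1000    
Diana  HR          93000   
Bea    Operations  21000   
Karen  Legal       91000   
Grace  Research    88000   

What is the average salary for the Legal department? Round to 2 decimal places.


Legal department members:
  Karen: 91000
Sum = 91000
Count = 1
Average = 91000 / 1 = 91000.00

ANSWER: 91000.00


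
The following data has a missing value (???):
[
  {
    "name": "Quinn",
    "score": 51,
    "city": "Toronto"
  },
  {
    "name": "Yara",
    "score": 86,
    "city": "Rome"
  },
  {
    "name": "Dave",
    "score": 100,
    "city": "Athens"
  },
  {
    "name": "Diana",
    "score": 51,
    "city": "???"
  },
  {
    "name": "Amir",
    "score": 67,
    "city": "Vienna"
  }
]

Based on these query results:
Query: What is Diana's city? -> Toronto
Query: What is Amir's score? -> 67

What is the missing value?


The missing value is Diana's city
From query: Diana's city = Toronto

ANSWER: Toronto


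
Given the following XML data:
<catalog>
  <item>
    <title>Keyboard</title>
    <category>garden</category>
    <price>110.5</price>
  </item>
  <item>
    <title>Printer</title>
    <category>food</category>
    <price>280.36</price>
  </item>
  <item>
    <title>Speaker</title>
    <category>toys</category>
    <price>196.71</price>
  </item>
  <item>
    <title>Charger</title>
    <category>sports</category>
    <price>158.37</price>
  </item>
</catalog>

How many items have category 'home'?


Scanning <item> elements for <category>home</category>:
Count: 0

ANSWER: 0


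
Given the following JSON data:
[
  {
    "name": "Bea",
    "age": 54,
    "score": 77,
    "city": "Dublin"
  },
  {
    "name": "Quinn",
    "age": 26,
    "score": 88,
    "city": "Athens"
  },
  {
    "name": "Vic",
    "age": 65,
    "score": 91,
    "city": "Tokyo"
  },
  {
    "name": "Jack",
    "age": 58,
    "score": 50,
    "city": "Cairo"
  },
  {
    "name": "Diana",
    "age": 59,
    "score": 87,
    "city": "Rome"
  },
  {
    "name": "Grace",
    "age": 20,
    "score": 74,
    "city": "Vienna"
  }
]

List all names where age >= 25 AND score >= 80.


Checking both conditions:
  Bea (age=54, score=77) -> no
  Quinn (age=26, score=88) -> YES
  Vic (age=65, score=91) -> YES
  Jack (age=58, score=50) -> no
  Diana (age=59, score=87) -> YES
  Grace (age=20, score=74) -> no


ANSWER: Quinn, Vic, Diana


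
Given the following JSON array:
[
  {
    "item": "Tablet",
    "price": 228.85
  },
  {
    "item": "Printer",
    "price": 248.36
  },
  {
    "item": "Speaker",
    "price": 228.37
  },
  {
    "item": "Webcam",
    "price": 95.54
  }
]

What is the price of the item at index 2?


Array index 2 -> Speaker
price = 228.37

ANSWER: 228.37


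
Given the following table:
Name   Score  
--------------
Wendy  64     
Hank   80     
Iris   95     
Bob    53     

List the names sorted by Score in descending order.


Sorting by Score (descending):
  Iris: 95
  Hank: 80
  Wendy: 64
  Bob: 53


ANSWER: Iris, Hank, Wendy, Bob


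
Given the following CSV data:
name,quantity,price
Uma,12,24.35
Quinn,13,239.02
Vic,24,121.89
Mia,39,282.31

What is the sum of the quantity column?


Values in 'quantity' column:
  Row 1: 12
  Row 2: 13
  Row 3: 24
  Row 4: 39
Sum = 12 + 13 + 24 + 39 = 88

ANSWER: 88


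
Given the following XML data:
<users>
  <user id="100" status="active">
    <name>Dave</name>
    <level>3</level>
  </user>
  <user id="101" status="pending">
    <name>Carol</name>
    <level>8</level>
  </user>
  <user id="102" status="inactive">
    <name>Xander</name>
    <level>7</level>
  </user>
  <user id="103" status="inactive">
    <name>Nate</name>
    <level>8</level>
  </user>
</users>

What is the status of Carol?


Finding user with name = Carol
user id="101" status="pending"

ANSWER: pending


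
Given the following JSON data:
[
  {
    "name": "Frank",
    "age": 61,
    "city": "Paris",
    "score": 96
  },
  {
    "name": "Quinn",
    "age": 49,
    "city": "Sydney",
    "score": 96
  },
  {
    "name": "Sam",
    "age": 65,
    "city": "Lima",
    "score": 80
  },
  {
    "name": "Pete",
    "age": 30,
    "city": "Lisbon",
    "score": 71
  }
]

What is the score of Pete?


Looking up record where name = Pete
Record index: 3
Field 'score' = 71

ANSWER: 71


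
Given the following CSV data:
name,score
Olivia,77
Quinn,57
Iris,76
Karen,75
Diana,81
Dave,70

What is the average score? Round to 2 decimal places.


Scores: 77, 57, 76, 75, 81, 70
Sum = 436
Count = 6
Average = 436 / 6 = 72.67

ANSWER: 72.67


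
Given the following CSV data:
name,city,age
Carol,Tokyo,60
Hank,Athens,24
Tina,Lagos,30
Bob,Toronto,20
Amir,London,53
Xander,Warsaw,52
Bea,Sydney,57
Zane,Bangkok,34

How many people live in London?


Scanning city column for 'London':
  Row 5: Amir -> MATCH
Total matches: 1

ANSWER: 1


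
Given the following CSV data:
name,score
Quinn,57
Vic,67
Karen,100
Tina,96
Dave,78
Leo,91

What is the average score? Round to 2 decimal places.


Scores: 57, 67, 100, 96, 78, 91
Sum = 489
Count = 6
Average = 489 / 6 = 81.50

ANSWER: 81.50


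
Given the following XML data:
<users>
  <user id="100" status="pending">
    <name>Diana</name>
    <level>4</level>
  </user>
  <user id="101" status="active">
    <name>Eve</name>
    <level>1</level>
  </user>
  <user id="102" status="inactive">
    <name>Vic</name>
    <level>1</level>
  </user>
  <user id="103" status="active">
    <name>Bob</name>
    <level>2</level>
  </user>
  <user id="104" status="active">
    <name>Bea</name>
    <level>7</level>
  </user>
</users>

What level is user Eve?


Finding user: Eve
<level>1</level>

ANSWER: 1


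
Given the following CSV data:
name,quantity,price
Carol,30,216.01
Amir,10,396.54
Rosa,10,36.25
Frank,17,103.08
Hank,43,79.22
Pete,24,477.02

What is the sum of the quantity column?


Values in 'quantity' column:
  Row 1: 30
  Row 2: 10
  Row 3: 10
  Row 4: 17
  Row 5: 43
  Row 6: 24
Sum = 30 + 10 + 10 + 17 + 43 + 24 = 134

ANSWER: 134


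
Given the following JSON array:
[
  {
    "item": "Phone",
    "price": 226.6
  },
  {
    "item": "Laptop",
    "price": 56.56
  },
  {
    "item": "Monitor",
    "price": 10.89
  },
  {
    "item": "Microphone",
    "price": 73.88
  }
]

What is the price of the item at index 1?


Array index 1 -> Laptop
price = 56.56

ANSWER: 56.56


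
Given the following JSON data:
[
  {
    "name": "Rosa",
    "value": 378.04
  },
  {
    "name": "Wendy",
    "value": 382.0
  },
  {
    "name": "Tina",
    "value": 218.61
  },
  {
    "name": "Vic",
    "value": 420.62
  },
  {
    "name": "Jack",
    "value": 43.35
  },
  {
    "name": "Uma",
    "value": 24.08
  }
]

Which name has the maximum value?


Comparing values:
  Rosa: 378.04
  Wendy: 382.0
  Tina: 218.61
  Vic: 420.62
  Jack: 43.35
  Uma: 24.08
Maximum: Vic (420.62)

ANSWER: Vic


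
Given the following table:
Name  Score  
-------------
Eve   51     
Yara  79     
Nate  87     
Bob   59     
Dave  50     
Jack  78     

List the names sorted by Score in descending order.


Sorting by Score (descending):
  Nate: 87
  Yara: 79
  Jack: 78
  Bob: 59
  Eve: 51
  Dave: 50


ANSWER: Nate, Yara, Jack, Bob, Eve, Dave


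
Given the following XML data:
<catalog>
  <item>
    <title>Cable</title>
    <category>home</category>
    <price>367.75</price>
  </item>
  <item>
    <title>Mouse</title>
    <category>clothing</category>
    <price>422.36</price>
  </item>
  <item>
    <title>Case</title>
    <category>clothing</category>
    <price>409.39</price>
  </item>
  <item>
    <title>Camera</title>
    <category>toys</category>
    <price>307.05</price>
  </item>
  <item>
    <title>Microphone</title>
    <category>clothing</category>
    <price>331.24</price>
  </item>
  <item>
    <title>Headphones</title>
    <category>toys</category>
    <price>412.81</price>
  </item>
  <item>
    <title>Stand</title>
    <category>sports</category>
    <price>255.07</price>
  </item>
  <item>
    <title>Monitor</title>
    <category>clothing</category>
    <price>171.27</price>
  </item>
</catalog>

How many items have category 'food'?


Scanning <item> elements for <category>food</category>:
Count: 0

ANSWER: 0


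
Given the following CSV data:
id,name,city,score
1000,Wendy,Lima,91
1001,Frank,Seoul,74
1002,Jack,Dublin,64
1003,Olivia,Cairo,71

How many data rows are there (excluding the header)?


Counting rows (excluding header):
Header: id,name,city,score
Data rows: 4

ANSWER: 4


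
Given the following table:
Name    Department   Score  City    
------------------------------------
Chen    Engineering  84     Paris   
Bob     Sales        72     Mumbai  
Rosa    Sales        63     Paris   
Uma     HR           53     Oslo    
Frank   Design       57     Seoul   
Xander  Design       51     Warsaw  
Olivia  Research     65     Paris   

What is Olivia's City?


Row 7: Olivia
City = Paris

ANSWER: Paris


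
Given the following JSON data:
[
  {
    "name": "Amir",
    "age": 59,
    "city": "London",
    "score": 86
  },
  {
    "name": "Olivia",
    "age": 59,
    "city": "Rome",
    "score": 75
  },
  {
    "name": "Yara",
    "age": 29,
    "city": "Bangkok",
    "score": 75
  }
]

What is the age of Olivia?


Looking up record where name = Olivia
Record index: 1
Field 'age' = 59

ANSWER: 59


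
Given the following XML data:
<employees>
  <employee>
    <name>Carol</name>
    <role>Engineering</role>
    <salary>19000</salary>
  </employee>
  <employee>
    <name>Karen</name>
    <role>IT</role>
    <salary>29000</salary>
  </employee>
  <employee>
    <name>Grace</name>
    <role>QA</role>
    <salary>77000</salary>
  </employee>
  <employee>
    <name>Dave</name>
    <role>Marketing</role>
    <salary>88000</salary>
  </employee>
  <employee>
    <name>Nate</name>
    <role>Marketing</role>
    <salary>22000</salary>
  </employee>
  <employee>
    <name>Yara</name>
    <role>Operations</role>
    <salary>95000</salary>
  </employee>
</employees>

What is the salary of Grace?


Searching for <employee> with <name>Grace</name>
Found at position 3
<salary>77000</salary>

ANSWER: 77000


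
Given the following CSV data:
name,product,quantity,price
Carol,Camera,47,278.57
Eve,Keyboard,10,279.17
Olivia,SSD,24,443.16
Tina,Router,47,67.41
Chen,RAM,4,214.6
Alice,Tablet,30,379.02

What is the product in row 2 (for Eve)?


Row 2: Eve
Column 'product' = Keyboard

ANSWER: Keyboard


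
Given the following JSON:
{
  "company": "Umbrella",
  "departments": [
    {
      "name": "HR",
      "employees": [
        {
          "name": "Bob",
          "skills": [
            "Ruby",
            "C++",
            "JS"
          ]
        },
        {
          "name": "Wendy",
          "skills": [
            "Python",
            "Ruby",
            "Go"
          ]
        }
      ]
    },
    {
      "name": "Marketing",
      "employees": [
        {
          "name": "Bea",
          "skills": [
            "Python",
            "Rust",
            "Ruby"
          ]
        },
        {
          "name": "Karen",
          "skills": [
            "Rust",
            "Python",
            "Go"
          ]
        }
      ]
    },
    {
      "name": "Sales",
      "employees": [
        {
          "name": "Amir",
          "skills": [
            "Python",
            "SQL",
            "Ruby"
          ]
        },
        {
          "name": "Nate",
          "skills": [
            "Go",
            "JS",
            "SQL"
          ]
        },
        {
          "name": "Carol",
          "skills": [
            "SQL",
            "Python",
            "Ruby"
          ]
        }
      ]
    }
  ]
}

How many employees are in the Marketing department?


Path: departments[1].employees
Count: 2

ANSWER: 2


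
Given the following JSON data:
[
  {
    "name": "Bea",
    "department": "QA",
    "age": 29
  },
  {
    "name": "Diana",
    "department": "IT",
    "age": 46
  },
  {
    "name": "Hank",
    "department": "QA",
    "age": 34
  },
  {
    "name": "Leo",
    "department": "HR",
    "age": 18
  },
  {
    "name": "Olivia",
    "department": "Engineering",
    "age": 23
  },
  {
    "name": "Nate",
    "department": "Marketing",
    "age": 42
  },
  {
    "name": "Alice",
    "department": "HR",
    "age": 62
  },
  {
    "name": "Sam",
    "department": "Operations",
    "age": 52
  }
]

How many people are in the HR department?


Scanning records for department = HR
  Record 3: Leo
  Record 6: Alice
Count: 2

ANSWER: 2


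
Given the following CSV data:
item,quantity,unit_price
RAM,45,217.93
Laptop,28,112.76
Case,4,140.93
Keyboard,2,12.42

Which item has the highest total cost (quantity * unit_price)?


Computing row totals:
  RAM: 9806.85
  Laptop: 3157.28
  Case: 563.72
  Keyboard: 24.84
Maximum: RAM (9806.85)

ANSWER: RAM


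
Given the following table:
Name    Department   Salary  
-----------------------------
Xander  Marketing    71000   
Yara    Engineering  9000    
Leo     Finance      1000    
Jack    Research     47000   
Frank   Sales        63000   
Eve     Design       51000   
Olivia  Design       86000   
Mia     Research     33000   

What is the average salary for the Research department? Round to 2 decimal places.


Research department members:
  Jack: 47000
  Mia: 33000
Sum = 80000
Count = 2
Average = 80000 / 2 = 40000.00

ANSWER: 40000.00


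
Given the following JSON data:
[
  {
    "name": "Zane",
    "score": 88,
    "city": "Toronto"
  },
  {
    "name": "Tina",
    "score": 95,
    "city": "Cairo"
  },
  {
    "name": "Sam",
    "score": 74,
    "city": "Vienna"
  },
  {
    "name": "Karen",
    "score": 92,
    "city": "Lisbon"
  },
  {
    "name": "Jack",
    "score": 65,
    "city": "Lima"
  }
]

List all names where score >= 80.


Filtering records where score >= 80:
  Zane (score=88) -> YES
  Tina (score=95) -> YES
  Sam (score=74) -> no
  Karen (score=92) -> YES
  Jack (score=65) -> no


ANSWER: Zane, Tina, Karen


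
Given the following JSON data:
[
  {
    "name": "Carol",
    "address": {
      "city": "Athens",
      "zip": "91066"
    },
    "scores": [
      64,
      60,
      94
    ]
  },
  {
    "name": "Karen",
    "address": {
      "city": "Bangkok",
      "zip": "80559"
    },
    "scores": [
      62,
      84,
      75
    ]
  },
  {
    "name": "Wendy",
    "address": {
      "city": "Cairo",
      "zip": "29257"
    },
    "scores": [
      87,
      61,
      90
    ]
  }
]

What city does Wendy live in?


Path: records[2].address.city
Value: Cairo

ANSWER: Cairo


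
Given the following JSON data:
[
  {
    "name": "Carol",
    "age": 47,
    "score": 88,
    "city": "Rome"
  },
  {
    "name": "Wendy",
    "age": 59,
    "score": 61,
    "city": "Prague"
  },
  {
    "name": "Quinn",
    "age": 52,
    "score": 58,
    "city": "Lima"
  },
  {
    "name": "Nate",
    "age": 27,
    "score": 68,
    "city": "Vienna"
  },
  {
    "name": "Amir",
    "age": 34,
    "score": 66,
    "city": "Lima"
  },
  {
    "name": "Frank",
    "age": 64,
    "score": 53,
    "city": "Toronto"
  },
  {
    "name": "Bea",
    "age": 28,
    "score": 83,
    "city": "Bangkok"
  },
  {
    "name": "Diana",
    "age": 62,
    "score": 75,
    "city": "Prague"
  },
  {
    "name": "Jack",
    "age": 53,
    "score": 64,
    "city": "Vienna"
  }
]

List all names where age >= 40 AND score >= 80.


Checking both conditions:
  Carol (age=47, score=88) -> YES
  Wendy (age=59, score=61) -> no
  Quinn (age=52, score=58) -> no
  Nate (age=27, score=68) -> no
  Amir (age=34, score=66) -> no
  Frank (age=64, score=53) -> no
  Bea (age=28, score=83) -> no
  Diana (age=62, score=75) -> no
  Jack (age=53, score=64) -> no


ANSWER: Carol


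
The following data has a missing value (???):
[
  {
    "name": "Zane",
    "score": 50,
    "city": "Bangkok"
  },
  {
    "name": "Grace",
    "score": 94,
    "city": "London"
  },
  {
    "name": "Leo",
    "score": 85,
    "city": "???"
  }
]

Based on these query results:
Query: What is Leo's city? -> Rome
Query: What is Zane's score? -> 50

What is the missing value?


The missing value is Leo's city
From query: Leo's city = Rome

ANSWER: Rome


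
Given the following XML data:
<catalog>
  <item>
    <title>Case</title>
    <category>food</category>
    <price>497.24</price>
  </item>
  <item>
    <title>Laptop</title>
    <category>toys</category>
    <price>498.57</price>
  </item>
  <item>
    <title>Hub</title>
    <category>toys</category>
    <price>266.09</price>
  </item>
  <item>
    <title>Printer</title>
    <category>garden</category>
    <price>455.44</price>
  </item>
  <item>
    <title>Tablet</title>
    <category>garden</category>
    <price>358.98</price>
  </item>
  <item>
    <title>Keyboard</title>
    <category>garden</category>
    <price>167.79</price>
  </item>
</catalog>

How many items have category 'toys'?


Scanning <item> elements for <category>toys</category>:
  Item 2: Laptop -> MATCH
  Item 3: Hub -> MATCH
Count: 2

ANSWER: 2


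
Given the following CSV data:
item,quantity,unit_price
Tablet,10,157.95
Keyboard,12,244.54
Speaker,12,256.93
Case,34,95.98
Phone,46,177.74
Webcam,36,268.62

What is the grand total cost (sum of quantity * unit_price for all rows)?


Computing row totals:
  Tablet: 10 * 157.95 = 1579.5
  Keyboard: 12 * 244.54 = 2934.48
  Speaker: 12 * 256.93 = 3083.16
  Case: 34 * 95.98 = 3263.32
  Phone: 46 * 177.74 = 8176.04
  Webcam: 36 * 268.62 = 9670.32
Grand total = 1579.5 + 2934.48 + 3083.16 + 3263.32 + 8176.04 + 9670.32 = 28706.82

ANSWER: 28706.82


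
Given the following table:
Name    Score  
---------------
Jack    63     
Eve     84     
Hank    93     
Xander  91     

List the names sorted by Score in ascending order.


Sorting by Score (ascending):
  Jack: 63
  Eve: 84
  Xander: 91
  Hank: 93


ANSWER: Jack, Eve, Xander, Hank


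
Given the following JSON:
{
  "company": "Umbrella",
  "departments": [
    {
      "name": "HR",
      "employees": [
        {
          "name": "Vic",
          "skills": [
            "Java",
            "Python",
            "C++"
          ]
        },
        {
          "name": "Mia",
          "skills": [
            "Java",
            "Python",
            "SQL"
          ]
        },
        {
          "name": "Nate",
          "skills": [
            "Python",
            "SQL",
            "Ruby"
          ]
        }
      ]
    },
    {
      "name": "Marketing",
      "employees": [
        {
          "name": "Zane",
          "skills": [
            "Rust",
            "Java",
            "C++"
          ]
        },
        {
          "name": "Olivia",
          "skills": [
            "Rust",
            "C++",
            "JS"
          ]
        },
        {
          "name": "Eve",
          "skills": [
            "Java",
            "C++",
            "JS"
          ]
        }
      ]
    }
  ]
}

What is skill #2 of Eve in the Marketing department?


Path: departments[1].employees[2].skills[1]
Value: C++

ANSWER: C++


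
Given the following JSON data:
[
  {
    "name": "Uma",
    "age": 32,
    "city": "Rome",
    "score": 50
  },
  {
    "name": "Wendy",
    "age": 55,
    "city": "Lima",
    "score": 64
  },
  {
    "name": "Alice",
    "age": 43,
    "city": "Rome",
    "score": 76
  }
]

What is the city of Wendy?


Looking up record where name = Wendy
Record index: 1
Field 'city' = Lima

ANSWER: Lima


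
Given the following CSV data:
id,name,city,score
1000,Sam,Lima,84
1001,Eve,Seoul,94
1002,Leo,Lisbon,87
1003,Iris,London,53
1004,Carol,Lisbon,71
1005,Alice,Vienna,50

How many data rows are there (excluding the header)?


Counting rows (excluding header):
Header: id,name,city,score
Data rows: 6

ANSWER: 6


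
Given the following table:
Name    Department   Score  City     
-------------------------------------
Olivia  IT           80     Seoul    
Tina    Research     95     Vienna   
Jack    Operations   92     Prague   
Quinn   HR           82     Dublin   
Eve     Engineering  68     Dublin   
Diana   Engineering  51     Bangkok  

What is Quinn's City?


Row 4: Quinn
City = Dublin

ANSWER: Dublin


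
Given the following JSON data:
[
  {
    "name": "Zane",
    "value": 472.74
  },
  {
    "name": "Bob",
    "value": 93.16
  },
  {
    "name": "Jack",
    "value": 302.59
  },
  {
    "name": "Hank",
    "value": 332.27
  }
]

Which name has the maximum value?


Comparing values:
  Zane: 472.74
  Bob: 93.16
  Jack: 302.59
  Hank: 332.27
Maximum: Zane (472.74)

ANSWER: Zane


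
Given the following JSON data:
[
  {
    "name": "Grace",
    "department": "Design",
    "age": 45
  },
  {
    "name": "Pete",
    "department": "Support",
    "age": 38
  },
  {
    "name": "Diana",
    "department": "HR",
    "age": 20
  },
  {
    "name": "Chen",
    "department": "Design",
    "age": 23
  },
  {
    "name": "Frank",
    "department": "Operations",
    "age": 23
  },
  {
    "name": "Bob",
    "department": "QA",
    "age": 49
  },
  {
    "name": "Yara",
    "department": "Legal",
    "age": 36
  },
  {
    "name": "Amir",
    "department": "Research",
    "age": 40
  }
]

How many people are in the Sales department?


Scanning records for department = Sales
  No matches found
Count: 0

ANSWER: 0


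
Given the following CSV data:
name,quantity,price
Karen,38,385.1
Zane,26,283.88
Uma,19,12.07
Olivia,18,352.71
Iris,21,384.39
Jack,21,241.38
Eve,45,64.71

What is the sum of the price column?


Values in 'price' column:
  Row 1: 385.1
  Row 2: 283.88
  Row 3: 12.07
  Row 4: 352.71
  Row 5: 384.39
  Row 6: 241.38
  Row 7: 64.71
Sum = 385.1 + 283.88 + 12.07 + 352.71 + 384.39 + 241.38 + 64.71 = 1724.24

ANSWER: 1724.24


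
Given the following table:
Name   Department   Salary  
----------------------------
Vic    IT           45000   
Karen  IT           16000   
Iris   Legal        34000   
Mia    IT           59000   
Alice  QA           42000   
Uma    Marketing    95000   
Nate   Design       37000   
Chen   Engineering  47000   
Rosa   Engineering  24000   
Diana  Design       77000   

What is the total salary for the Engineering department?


Engineering department members:
  Chen: 47000
  Rosa: 24000
Total = 47000 + 24000 = 71000

ANSWER: 71000


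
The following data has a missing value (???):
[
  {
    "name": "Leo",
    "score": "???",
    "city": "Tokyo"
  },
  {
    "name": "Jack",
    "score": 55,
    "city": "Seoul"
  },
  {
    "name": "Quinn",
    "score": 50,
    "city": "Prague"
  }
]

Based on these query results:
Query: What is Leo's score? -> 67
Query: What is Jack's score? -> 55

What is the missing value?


The missing value is Leo's score
From query: Leo's score = 67

ANSWER: 67


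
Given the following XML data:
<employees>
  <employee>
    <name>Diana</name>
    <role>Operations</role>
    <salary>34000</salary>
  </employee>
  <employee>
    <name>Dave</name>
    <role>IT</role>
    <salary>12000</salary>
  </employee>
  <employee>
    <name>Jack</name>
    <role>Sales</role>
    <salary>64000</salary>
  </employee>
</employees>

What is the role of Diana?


Searching for <employee> with <name>Diana</name>
Found at position 1
<role>Operations</role>

ANSWER: Operations
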